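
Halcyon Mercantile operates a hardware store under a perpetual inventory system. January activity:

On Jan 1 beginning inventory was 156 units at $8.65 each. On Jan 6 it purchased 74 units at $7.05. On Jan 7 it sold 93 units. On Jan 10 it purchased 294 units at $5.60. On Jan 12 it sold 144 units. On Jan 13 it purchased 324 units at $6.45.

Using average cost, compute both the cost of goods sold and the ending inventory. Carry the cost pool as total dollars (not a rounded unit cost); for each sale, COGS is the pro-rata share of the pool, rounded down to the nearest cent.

COGS = $1,679.01; ending inventory = $3,928.29

After Jan 1: 156 on hand, pool $1,349.40 (≈ $8.6500 each)
After Jan 6: 230 on hand, pool $1,871.10 (≈ $8.1352 each)
Jan 7, sell 93: 93/230 × $1,871.10 → $756.57
After Jan 10: 431 on hand, pool $2,760.93 (≈ $6.4059 each)
Jan 12, sell 144: 144/431 × $2,760.93 → $922.44
After Jan 13: 611 on hand, pool $3,928.29 (≈ $6.4293 each)
Total COGS = $756.57 + $922.44 = $1,679.01
Ending inventory (cost pool remaining) = $3,928.29
Check: goods available $5,607.30 = COGS $1,679.01 + ending $3,928.29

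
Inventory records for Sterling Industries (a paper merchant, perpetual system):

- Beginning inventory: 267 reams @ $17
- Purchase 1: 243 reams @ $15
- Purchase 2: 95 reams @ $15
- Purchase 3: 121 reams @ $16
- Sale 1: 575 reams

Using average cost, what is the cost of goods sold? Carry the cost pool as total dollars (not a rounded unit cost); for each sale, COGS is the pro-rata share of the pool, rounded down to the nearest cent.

COGS = $9,143.76

After Beginning: 267 on hand, pool $4,539.00 (≈ $17.0000 each)
After Purchase 1: 510 on hand, pool $8,184.00 (≈ $16.0471 each)
After Purchase 2: 605 on hand, pool $9,609.00 (≈ $15.8826 each)
After Purchase 3: 726 on hand, pool $11,545.00 (≈ $15.9022 each)
Sale 1, sell 575: 575/726 × $11,545.00 → $9,143.76
Ending inventory (cost pool remaining) = $2,401.24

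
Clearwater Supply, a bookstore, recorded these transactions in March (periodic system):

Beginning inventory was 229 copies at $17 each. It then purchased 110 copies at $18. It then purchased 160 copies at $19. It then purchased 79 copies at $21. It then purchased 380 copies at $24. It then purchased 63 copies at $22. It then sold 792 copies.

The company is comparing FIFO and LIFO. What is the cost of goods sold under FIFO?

COGS = $15,708

FIFO COGS: 229 @ $17 + 110 @ $18 + 160 @ $19 + 79 @ $21 + 214 @ $24 = $15,708
LIFO COGS: 63 @ $22 + 380 @ $24 + 79 @ $21 + 160 @ $19 + 110 @ $18 = $17,185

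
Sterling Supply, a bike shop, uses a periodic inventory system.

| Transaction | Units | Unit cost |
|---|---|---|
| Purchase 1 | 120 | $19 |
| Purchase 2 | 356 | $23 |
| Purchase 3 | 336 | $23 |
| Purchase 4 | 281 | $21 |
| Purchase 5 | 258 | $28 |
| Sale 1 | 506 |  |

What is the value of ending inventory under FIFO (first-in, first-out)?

Sale 1 (506) [FIFO — oldest first]: 120 @ $19 + 356 @ $23 + 30 @ $23 = $11,158
Ending inventory: 306 @ $23 + 281 @ $21 + 258 @ $28 = $20,163

Ending inventory = $20,163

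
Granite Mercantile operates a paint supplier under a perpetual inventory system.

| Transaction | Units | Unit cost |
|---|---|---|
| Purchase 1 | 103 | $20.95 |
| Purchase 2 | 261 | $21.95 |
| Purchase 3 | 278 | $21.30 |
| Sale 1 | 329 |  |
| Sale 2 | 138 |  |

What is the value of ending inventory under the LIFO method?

Ending inventory = $3,738.25

Sale 1 (329) [LIFO — newest first]: 278 @ $21.30 + 51 @ $21.95 = $7,040.85
Sale 2 (138) [LIFO — newest first]: 138 @ $21.95 = $3,029.10
Total COGS = $7,040.85 + $3,029.10 = $10,069.95
Ending inventory: 103 @ $20.95 + 72 @ $21.95 = $3,738.25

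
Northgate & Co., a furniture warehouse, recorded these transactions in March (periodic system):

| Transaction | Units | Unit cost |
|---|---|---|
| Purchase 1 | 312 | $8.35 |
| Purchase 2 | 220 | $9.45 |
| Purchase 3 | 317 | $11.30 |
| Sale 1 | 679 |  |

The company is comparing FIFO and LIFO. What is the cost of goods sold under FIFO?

FIFO COGS: 312 @ $8.35 + 220 @ $9.45 + 147 @ $11.30 = $6,345.30
LIFO COGS: 317 @ $11.30 + 220 @ $9.45 + 142 @ $8.35 = $6,846.80

COGS = $6,345.30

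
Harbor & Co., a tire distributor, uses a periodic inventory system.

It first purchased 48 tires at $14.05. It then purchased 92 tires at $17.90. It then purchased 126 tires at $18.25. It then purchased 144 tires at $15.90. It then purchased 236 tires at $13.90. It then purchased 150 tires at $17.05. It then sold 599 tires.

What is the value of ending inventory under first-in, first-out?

Sale 1 (599) [FIFO — oldest first]: 48 @ $14.05 + 92 @ $17.90 + 126 @ $18.25 + 144 @ $15.90 + 189 @ $13.90 = $9,537.40
Ending inventory: 47 @ $13.90 + 150 @ $17.05 = $3,210.80

Ending inventory = $3,210.80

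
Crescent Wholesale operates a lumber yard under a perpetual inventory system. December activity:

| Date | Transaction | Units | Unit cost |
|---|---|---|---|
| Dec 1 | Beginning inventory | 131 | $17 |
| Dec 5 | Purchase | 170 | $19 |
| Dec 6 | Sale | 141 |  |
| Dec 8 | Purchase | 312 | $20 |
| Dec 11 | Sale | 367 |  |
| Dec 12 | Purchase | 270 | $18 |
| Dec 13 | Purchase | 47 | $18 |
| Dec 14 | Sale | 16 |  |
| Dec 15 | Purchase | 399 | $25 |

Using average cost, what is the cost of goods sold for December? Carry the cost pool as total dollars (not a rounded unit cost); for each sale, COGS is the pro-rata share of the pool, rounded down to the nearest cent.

After Dec 1: 131 on hand, pool $2,227.00 (≈ $17.0000 each)
After Dec 5: 301 on hand, pool $5,457.00 (≈ $18.1296 each)
Dec 6, sell 141: 141/301 × $5,457.00 → $2,556.26
After Dec 8: 472 on hand, pool $9,140.74 (≈ $19.3660 each)
Dec 11, sell 367: 367/472 × $9,140.74 → $7,107.31
After Dec 12: 375 on hand, pool $6,893.43 (≈ $18.3825 each)
After Dec 13: 422 on hand, pool $7,739.43 (≈ $18.3399 each)
Dec 14, sell 16: 16/422 × $7,739.43 → $293.43
After Dec 15: 805 on hand, pool $17,421.00 (≈ $21.6410 each)
Total COGS = $2,556.26 + $7,107.31 + $293.43 = $9,957.00
Ending inventory (cost pool remaining) = $17,421.00

COGS = $9,957.00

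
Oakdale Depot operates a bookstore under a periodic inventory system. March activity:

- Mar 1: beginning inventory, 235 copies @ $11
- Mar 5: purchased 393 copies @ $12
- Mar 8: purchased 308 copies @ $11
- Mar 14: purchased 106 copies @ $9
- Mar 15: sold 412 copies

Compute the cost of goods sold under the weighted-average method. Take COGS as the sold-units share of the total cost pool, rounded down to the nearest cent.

Mar 15, sell 412: 412/1042 × $11,643.00 → $4,603.56
Ending inventory (cost pool remaining) = $7,039.44

COGS = $4,603.56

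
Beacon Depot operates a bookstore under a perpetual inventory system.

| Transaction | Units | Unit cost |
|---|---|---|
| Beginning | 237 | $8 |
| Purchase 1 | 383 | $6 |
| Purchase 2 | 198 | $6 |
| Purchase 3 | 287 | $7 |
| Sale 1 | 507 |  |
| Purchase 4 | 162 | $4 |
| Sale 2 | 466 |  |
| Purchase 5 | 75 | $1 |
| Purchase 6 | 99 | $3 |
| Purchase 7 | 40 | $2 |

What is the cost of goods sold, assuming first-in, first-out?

COGS = $6,467

Sale 1 (507) [FIFO — oldest first]: 237 @ $8 + 270 @ $6 = $3,516
Sale 2 (466) [FIFO — oldest first]: 113 @ $6 + 198 @ $6 + 155 @ $7 = $2,951
Total COGS = $3,516 + $2,951 = $6,467
Ending inventory: 132 @ $7 + 162 @ $4 + 75 @ $1 + 99 @ $3 + 40 @ $2 = $2,024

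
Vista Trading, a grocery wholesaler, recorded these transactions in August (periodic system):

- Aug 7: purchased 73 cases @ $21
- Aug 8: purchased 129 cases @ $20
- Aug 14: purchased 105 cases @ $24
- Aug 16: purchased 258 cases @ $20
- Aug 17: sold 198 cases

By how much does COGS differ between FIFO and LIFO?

$73

FIFO COGS: 73 @ $21 + 125 @ $20 = $4,033
LIFO COGS: 198 @ $20 = $3,960
Difference = |$4,033 − $3,960| = $73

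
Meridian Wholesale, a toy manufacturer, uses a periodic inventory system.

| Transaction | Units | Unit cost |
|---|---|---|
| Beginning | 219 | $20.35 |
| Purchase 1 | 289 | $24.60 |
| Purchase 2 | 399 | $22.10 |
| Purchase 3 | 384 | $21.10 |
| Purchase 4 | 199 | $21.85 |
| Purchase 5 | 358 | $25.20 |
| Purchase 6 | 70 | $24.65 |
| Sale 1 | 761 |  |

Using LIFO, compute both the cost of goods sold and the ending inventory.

COGS = $17,922.65; ending inventory = $25,658.95

Sale 1 (761) [LIFO — newest first]: 70 @ $24.65 + 358 @ $25.20 + 199 @ $21.85 + 134 @ $21.10 = $17,922.65
Ending inventory: 219 @ $20.35 + 289 @ $24.60 + 399 @ $22.10 + 250 @ $21.10 = $25,658.95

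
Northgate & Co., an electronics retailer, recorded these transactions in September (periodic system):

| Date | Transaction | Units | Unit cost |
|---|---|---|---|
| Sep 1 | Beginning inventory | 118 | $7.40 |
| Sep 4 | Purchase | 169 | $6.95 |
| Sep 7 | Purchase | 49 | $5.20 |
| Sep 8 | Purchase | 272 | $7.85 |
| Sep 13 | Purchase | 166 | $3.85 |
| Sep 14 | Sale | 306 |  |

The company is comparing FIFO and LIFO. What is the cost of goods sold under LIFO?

FIFO COGS: 118 @ $7.40 + 169 @ $6.95 + 19 @ $5.20 = $2,146.55
LIFO COGS: 166 @ $3.85 + 140 @ $7.85 = $1,738.10

COGS = $1,738.10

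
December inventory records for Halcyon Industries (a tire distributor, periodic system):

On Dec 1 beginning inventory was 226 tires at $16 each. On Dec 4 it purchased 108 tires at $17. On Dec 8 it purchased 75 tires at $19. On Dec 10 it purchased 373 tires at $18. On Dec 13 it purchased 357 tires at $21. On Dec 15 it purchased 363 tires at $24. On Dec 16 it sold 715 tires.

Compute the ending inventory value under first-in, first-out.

Ending inventory = $17,415

Dec 16, 715 sold [FIFO — oldest first]: 226 @ $16 + 108 @ $17 + 75 @ $19 + 306 @ $18 = $12,385
Ending inventory: 67 @ $18 + 357 @ $21 + 363 @ $24 = $17,415
Check: goods available $29,800 = COGS $12,385 + ending $17,415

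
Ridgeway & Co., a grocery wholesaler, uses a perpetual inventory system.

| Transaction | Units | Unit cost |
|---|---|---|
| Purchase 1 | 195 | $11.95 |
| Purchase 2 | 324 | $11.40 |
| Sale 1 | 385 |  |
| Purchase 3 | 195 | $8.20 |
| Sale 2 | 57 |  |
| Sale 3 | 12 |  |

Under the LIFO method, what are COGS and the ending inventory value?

Sale 1 (385) [LIFO — newest first]: 324 @ $11.40 + 61 @ $11.95 = $4,422.55
Sale 2 (57) [LIFO — newest first]: 57 @ $8.20 = $467.40
Sale 3 (12) [LIFO — newest first]: 12 @ $8.20 = $98.40
Total COGS = $4,422.55 + $467.40 + $98.40 = $4,988.35
Ending inventory: 134 @ $11.95 + 126 @ $8.20 = $2,634.50

COGS = $4,988.35; ending inventory = $2,634.50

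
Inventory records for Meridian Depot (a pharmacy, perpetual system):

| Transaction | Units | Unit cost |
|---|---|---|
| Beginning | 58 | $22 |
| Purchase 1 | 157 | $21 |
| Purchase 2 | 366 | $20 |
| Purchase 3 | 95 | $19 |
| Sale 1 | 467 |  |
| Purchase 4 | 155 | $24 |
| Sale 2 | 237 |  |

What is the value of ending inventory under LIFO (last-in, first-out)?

Ending inventory = $2,725

Sale 1 (467) [LIFO — newest first]: 95 @ $19 + 366 @ $20 + 6 @ $21 = $9,251
Sale 2 (237) [LIFO — newest first]: 155 @ $24 + 82 @ $21 = $5,442
Total COGS = $9,251 + $5,442 = $14,693
Ending inventory: 58 @ $22 + 69 @ $21 = $2,725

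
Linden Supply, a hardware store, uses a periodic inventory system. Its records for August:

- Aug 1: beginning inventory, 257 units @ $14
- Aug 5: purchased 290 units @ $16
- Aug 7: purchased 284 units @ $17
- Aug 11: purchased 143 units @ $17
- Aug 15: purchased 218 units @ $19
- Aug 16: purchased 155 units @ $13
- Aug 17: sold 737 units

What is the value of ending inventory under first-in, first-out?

Ending inventory = $10,186

Aug 17, 737 sold [FIFO — oldest first]: 257 @ $14 + 290 @ $16 + 190 @ $17 = $11,468
Ending inventory: 94 @ $17 + 143 @ $17 + 218 @ $19 + 155 @ $13 = $10,186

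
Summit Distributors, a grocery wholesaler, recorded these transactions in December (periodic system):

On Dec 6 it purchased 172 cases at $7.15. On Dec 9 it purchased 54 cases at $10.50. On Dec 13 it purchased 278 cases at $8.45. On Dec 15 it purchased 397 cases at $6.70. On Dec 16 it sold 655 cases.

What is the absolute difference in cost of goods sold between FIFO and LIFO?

FIFO COGS: 172 @ $7.15 + 54 @ $10.50 + 278 @ $8.45 + 151 @ $6.70 = $5,157.60
LIFO COGS: 397 @ $6.70 + 258 @ $8.45 = $4,840.00
Difference = |$5,157.60 − $4,840.00| = $317.60

$317.60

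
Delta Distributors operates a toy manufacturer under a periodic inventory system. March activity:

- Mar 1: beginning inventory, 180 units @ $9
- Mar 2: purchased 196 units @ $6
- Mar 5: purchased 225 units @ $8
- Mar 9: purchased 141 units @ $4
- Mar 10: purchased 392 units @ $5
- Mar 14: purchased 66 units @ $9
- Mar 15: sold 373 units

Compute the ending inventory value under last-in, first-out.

Mar 15, 373 sold [LIFO — newest first]: 66 @ $9 + 307 @ $5 = $2,129
Ending inventory: 180 @ $9 + 196 @ $6 + 225 @ $8 + 141 @ $4 + 85 @ $5 = $5,585
Check: goods available $7,714 = COGS $2,129 + ending $5,585

Ending inventory = $5,585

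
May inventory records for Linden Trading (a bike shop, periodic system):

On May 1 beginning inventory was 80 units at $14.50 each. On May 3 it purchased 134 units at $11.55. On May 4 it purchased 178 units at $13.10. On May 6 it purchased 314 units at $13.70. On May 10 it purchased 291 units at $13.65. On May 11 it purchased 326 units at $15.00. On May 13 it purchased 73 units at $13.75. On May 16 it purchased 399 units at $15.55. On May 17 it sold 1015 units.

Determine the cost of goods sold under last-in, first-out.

May 17, 1015 sold [LIFO — newest first]: 399 @ $15.55 + 73 @ $13.75 + 326 @ $15.00 + 217 @ $13.65 = $15,060.25
Ending inventory: 80 @ $14.50 + 134 @ $11.55 + 178 @ $13.10 + 314 @ $13.70 + 74 @ $13.65 = $10,351.40
Check: goods available $25,411.65 = COGS $15,060.25 + ending $10,351.40

COGS = $15,060.25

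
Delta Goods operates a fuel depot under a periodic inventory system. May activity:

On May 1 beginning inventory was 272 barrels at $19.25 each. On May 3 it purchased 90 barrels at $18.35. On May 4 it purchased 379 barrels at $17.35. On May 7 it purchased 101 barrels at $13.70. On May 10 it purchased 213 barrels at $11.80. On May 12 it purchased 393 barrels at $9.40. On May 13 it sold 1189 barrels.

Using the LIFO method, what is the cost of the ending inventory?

Ending inventory = $4,985.75

May 13, 1189 sold [LIFO — newest first]: 393 @ $9.40 + 213 @ $11.80 + 101 @ $13.70 + 379 @ $17.35 + 90 @ $18.35 + 13 @ $19.25 = $16,068.70
Ending inventory: 259 @ $19.25 = $4,985.75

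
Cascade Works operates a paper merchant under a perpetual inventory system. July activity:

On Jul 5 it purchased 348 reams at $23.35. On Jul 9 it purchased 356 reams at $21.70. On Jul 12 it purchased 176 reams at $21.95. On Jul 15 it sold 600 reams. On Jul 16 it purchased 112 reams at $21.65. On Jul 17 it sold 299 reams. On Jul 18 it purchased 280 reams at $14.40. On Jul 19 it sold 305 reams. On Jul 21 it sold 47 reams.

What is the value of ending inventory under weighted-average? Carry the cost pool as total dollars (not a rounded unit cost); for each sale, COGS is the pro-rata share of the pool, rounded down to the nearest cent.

After Jul 5: 348 on hand, pool $8,125.80 (≈ $23.3500 each)
After Jul 9: 704 on hand, pool $15,851.00 (≈ $22.5156 each)
After Jul 12: 880 on hand, pool $19,714.20 (≈ $22.4025 each)
Jul 15, sell 600: 600/880 × $19,714.20 → $13,441.50
After Jul 16: 392 on hand, pool $8,697.50 (≈ $22.1875 each)
Jul 17, sell 299: 299/392 × $8,697.50 → $6,634.06
After Jul 18: 373 on hand, pool $6,095.44 (≈ $16.3417 each)
Jul 19, sell 305: 305/373 × $6,095.44 → $4,984.20
Jul 21, sell 47: 47/68 × $1,111.24 → $768.06
Total COGS = $13,441.50 + $6,634.06 + $4,984.20 + $768.06 = $25,827.82
Ending inventory (cost pool remaining) = $343.18

Ending inventory = $343.18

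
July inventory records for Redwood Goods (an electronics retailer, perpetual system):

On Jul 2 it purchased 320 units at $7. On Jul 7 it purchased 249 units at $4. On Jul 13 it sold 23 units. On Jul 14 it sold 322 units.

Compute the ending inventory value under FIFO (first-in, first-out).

Jul 13, 23 sold [FIFO — oldest first]: 23 @ $7 = $161
Jul 14, 322 sold [FIFO — oldest first]: 297 @ $7 + 25 @ $4 = $2,179
Total COGS = $161 + $2,179 = $2,340
Ending inventory: 224 @ $4 = $896

Ending inventory = $896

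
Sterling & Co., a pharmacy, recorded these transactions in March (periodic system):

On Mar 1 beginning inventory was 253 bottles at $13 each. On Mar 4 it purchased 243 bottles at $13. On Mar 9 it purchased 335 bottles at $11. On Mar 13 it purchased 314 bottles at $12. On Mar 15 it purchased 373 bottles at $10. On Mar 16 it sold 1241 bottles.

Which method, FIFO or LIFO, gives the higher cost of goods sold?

FIFO COGS: 253 @ $13 + 243 @ $13 + 335 @ $11 + 314 @ $12 + 96 @ $10 = $14,861
LIFO COGS: 373 @ $10 + 314 @ $12 + 335 @ $11 + 219 @ $13 = $14,030

FIFO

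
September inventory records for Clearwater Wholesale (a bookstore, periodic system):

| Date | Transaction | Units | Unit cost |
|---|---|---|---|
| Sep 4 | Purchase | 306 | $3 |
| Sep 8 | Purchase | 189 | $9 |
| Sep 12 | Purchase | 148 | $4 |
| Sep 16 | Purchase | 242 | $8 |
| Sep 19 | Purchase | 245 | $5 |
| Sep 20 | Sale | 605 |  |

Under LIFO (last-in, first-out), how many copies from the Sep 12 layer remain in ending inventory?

30

Sep 20, 605 sold [LIFO — newest first]: 245 @ $5 + 242 @ $8 + 118 @ $4 = $3,633
Ending inventory: 306 @ $3 + 189 @ $9 + 30 @ $4 = $2,739
Check: goods available $6,372 = COGS $3,633 + ending $2,739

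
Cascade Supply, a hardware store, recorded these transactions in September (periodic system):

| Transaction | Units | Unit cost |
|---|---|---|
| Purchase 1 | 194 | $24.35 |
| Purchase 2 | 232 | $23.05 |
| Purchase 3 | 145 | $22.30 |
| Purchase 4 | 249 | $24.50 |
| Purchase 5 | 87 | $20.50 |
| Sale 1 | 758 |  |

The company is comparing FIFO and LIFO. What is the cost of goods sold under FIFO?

COGS = $17,886.50

FIFO COGS: 194 @ $24.35 + 232 @ $23.05 + 145 @ $22.30 + 187 @ $24.50 = $17,886.50
LIFO COGS: 87 @ $20.50 + 249 @ $24.50 + 145 @ $22.30 + 232 @ $23.05 + 45 @ $24.35 = $17,560.85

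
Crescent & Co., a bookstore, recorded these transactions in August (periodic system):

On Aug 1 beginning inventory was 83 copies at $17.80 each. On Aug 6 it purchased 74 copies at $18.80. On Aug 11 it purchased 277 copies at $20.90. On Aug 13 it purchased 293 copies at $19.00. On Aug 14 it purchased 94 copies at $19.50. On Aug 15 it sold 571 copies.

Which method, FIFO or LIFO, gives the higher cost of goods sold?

FIFO

FIFO COGS: 83 @ $17.80 + 74 @ $18.80 + 277 @ $20.90 + 137 @ $19.00 = $11,260.90
LIFO COGS: 94 @ $19.50 + 293 @ $19.00 + 184 @ $20.90 = $11,245.60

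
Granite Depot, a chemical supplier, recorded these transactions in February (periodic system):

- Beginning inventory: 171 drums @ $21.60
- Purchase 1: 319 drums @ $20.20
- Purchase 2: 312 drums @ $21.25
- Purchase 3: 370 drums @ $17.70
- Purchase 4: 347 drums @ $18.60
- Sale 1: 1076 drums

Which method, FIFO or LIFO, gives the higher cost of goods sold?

FIFO

FIFO COGS: 171 @ $21.60 + 319 @ $20.20 + 312 @ $21.25 + 274 @ $17.70 = $21,617.20
LIFO COGS: 347 @ $18.60 + 370 @ $17.70 + 312 @ $21.25 + 47 @ $20.20 = $20,582.60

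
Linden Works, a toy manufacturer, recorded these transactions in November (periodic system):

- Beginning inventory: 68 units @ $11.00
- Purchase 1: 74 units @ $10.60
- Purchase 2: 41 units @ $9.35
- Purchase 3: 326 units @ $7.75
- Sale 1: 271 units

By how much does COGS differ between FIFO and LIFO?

$497.50

FIFO COGS: 68 @ $11.00 + 74 @ $10.60 + 41 @ $9.35 + 88 @ $7.75 = $2,597.75
LIFO COGS: 271 @ $7.75 = $2,100.25
Difference = |$2,597.75 − $2,100.25| = $497.50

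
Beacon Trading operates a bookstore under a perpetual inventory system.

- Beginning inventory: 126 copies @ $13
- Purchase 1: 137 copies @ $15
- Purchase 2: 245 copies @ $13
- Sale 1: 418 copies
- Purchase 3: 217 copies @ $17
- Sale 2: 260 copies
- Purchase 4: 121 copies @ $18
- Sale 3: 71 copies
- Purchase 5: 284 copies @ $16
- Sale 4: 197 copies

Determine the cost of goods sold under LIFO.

Sale 1 (418) [LIFO — newest first]: 245 @ $13 + 137 @ $15 + 36 @ $13 = $5,708
Sale 2 (260) [LIFO — newest first]: 217 @ $17 + 43 @ $13 = $4,248
Sale 3 (71) [LIFO — newest first]: 71 @ $18 = $1,278
Sale 4 (197) [LIFO — newest first]: 197 @ $16 = $3,152
Total COGS = $5,708 + $4,248 + $1,278 + $3,152 = $14,386
Ending inventory: 47 @ $13 + 50 @ $18 + 87 @ $16 = $2,903
Check: goods available $17,289 = COGS $14,386 + ending $2,903

COGS = $14,386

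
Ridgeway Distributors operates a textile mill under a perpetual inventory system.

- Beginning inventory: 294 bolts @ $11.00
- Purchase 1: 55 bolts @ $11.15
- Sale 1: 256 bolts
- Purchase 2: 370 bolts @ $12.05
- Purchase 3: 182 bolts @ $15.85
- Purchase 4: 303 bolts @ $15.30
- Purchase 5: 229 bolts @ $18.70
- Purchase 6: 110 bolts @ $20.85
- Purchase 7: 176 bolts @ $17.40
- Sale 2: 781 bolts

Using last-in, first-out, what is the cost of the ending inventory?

Sale 1 (256) [LIFO — newest first]: 55 @ $11.15 + 201 @ $11.00 = $2,824.25
Sale 2 (781) [LIFO — newest first]: 176 @ $17.40 + 110 @ $20.85 + 229 @ $18.70 + 266 @ $15.30 = $13,708.00
Total COGS = $2,824.25 + $13,708.00 = $16,532.25
Ending inventory: 93 @ $11.00 + 370 @ $12.05 + 182 @ $15.85 + 37 @ $15.30 = $8,932.30

Ending inventory = $8,932.30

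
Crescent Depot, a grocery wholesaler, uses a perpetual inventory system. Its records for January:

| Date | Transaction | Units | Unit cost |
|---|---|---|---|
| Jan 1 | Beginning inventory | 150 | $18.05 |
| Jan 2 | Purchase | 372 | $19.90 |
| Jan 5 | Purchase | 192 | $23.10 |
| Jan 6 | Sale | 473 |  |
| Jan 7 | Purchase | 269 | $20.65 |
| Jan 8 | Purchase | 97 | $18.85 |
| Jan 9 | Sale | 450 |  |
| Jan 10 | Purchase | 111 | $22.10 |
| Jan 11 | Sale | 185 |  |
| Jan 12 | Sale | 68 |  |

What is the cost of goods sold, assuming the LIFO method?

COGS = $24,111.15

Jan 6, 473 sold [LIFO — newest first]: 192 @ $23.10 + 281 @ $19.90 = $10,027.10
Jan 9, 450 sold [LIFO — newest first]: 97 @ $18.85 + 269 @ $20.65 + 84 @ $19.90 = $9,054.90
Jan 11, 185 sold [LIFO — newest first]: 111 @ $22.10 + 7 @ $19.90 + 67 @ $18.05 = $3,801.75
Jan 12, 68 sold [LIFO — newest first]: 68 @ $18.05 = $1,227.40
Total COGS = $10,027.10 + $9,054.90 + $3,801.75 + $1,227.40 = $24,111.15
Ending inventory: 15 @ $18.05 = $270.75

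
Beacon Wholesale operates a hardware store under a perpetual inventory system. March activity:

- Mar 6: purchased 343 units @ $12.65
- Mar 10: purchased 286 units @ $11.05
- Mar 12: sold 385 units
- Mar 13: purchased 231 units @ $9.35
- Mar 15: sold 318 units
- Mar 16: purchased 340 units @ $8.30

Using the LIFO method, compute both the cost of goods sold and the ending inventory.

COGS = $7,673.05; ending inventory = $4,808.05

Mar 12, 385 sold [LIFO — newest first]: 286 @ $11.05 + 99 @ $12.65 = $4,412.65
Mar 15, 318 sold [LIFO — newest first]: 231 @ $9.35 + 87 @ $12.65 = $3,260.40
Total COGS = $4,412.65 + $3,260.40 = $7,673.05
Ending inventory: 157 @ $12.65 + 340 @ $8.30 = $4,808.05
Check: goods available $12,481.10 = COGS $7,673.05 + ending $4,808.05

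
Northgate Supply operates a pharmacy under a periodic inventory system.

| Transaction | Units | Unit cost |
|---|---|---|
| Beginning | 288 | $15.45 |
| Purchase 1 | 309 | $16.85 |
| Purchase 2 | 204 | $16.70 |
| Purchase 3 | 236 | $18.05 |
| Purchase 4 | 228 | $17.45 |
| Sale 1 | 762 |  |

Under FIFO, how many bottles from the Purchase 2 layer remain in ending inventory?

Sale 1 (762) [FIFO — oldest first]: 288 @ $15.45 + 309 @ $16.85 + 165 @ $16.70 = $12,411.75
Ending inventory: 39 @ $16.70 + 236 @ $18.05 + 228 @ $17.45 = $8,889.70

39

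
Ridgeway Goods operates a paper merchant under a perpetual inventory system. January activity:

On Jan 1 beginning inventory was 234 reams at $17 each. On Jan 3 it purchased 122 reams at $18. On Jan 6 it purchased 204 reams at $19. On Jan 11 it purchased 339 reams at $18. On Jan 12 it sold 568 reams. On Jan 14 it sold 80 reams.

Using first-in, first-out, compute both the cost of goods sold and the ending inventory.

Jan 12, 568 sold [FIFO — oldest first]: 234 @ $17 + 122 @ $18 + 204 @ $19 + 8 @ $18 = $10,194
Jan 14, 80 sold [FIFO — oldest first]: 80 @ $18 = $1,440
Total COGS = $10,194 + $1,440 = $11,634
Ending inventory: 251 @ $18 = $4,518
Check: goods available $16,152 = COGS $11,634 + ending $4,518

COGS = $11,634; ending inventory = $4,518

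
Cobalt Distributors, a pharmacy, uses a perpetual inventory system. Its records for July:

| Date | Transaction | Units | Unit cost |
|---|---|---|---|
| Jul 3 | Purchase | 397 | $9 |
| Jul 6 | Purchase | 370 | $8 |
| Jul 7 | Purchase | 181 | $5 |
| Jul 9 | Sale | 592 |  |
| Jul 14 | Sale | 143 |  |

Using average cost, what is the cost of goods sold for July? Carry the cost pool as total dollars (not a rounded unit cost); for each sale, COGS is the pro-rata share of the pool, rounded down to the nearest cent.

COGS = $5,766.79

After Jul 3: 397 on hand, pool $3,573.00 (≈ $9.0000 each)
After Jul 6: 767 on hand, pool $6,533.00 (≈ $8.5176 each)
After Jul 7: 948 on hand, pool $7,438.00 (≈ $7.8460 each)
Jul 9, sell 592: 592/948 × $7,438.00 → $4,644.82
Jul 14, sell 143: 143/356 × $2,793.18 → $1,121.97
Total COGS = $4,644.82 + $1,121.97 = $5,766.79
Ending inventory (cost pool remaining) = $1,671.21
Check: goods available $7,438.00 = COGS $5,766.79 + ending $1,671.21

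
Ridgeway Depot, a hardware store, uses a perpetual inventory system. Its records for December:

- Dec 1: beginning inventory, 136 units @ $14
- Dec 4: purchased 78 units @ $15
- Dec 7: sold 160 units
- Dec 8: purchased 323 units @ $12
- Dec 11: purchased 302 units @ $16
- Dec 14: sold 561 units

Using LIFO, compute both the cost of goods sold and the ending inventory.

COGS = $10,258; ending inventory = $1,524

Dec 7, 160 sold [LIFO — newest first]: 78 @ $15 + 82 @ $14 = $2,318
Dec 14, 561 sold [LIFO — newest first]: 302 @ $16 + 259 @ $12 = $7,940
Total COGS = $2,318 + $7,940 = $10,258
Ending inventory: 54 @ $14 + 64 @ $12 = $1,524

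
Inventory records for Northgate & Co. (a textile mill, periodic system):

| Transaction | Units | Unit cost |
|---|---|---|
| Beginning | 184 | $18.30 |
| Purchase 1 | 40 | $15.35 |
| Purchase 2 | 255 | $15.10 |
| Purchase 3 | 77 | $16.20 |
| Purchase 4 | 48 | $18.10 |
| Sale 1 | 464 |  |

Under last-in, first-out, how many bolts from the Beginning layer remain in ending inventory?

Sale 1 (464) [LIFO — newest first]: 48 @ $18.10 + 77 @ $16.20 + 255 @ $15.10 + 40 @ $15.35 + 44 @ $18.30 = $7,385.90
Ending inventory: 140 @ $18.30 = $2,562.00
Check: goods available $9,947.90 = COGS $7,385.90 + ending $2,562.00

140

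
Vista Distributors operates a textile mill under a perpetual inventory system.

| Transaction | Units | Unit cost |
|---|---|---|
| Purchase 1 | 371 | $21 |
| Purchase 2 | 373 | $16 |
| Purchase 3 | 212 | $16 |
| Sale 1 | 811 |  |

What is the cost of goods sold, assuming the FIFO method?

Sale 1 (811) [FIFO — oldest first]: 371 @ $21 + 373 @ $16 + 67 @ $16 = $14,831
Ending inventory: 145 @ $16 = $2,320

COGS = $14,831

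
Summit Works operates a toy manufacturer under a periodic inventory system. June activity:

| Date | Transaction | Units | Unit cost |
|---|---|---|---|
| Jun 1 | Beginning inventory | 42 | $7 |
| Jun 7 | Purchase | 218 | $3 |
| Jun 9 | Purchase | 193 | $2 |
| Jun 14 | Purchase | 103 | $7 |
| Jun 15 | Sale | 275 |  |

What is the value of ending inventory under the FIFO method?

Jun 15, 275 sold [FIFO — oldest first]: 42 @ $7 + 218 @ $3 + 15 @ $2 = $978
Ending inventory: 178 @ $2 + 103 @ $7 = $1,077
Check: goods available $2,055 = COGS $978 + ending $1,077

Ending inventory = $1,077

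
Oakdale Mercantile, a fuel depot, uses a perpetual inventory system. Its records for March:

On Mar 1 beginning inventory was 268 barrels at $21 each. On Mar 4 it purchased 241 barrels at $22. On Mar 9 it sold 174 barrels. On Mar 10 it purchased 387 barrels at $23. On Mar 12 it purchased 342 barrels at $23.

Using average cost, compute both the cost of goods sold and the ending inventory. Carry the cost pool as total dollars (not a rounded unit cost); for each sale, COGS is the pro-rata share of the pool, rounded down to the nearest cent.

COGS = $3,736.38; ending inventory = $23,960.62

After Mar 1: 268 on hand, pool $5,628.00 (≈ $21.0000 each)
After Mar 4: 509 on hand, pool $10,930.00 (≈ $21.4735 each)
Mar 9, sell 174: 174/509 × $10,930.00 → $3,736.38
After Mar 10: 722 on hand, pool $16,094.62 (≈ $22.2917 each)
After Mar 12: 1064 on hand, pool $23,960.62 (≈ $22.5194 each)
Ending inventory (cost pool remaining) = $23,960.62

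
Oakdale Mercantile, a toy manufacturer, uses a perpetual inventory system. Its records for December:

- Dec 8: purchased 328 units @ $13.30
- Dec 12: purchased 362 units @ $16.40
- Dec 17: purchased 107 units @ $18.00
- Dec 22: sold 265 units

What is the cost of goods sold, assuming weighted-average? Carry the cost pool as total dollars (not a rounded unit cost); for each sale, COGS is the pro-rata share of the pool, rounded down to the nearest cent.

COGS = $4,064.84

After Dec 8: 328 on hand, pool $4,362.40 (≈ $13.3000 each)
After Dec 12: 690 on hand, pool $10,299.20 (≈ $14.9264 each)
After Dec 17: 797 on hand, pool $12,225.20 (≈ $15.3390 each)
Dec 22, sell 265: 265/797 × $12,225.20 → $4,064.84
Ending inventory (cost pool remaining) = $8,160.36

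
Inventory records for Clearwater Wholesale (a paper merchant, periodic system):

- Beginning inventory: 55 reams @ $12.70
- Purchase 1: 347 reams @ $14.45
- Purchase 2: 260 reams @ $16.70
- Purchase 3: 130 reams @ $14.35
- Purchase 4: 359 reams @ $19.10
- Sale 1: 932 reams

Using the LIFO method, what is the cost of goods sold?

Sale 1 (932) [LIFO — newest first]: 359 @ $19.10 + 130 @ $14.35 + 260 @ $16.70 + 183 @ $14.45 = $15,708.75
Ending inventory: 55 @ $12.70 + 164 @ $14.45 = $3,068.30

COGS = $15,708.75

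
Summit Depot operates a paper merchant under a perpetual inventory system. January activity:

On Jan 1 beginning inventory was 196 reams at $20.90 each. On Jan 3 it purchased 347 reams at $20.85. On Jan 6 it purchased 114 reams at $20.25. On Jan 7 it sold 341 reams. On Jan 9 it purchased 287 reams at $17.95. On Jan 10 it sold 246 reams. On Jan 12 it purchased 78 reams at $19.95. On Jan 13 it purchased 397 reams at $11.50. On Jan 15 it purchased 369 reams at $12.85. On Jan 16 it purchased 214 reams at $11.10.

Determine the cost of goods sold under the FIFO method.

Jan 7, 341 sold [FIFO — oldest first]: 196 @ $20.90 + 145 @ $20.85 = $7,119.65
Jan 10, 246 sold [FIFO — oldest first]: 202 @ $20.85 + 44 @ $20.25 = $5,102.70
Total COGS = $7,119.65 + $5,102.70 = $12,222.35
Ending inventory: 70 @ $20.25 + 287 @ $17.95 + 78 @ $19.95 + 397 @ $11.50 + 369 @ $12.85 + 214 @ $11.10 = $19,807.80

COGS = $12,222.35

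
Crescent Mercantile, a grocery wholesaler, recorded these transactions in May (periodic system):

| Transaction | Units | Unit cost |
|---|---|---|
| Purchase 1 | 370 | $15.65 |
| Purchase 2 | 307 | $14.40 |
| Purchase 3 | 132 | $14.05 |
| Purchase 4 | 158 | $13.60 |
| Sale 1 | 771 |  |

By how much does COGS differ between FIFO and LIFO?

$384.70

FIFO COGS: 370 @ $15.65 + 307 @ $14.40 + 94 @ $14.05 = $11,532.00
LIFO COGS: 158 @ $13.60 + 132 @ $14.05 + 307 @ $14.40 + 174 @ $15.65 = $11,147.30
Difference = |$11,532.00 − $11,147.30| = $384.70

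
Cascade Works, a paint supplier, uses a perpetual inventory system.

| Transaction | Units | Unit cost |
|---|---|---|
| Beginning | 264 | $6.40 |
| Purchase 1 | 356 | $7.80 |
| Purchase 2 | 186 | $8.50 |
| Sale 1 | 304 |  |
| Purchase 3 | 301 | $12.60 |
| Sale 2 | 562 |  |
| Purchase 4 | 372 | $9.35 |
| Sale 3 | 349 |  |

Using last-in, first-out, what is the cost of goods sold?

Sale 1 (304) [LIFO — newest first]: 186 @ $8.50 + 118 @ $7.80 = $2,501.40
Sale 2 (562) [LIFO — newest first]: 301 @ $12.60 + 238 @ $7.80 + 23 @ $6.40 = $5,796.20
Sale 3 (349) [LIFO — newest first]: 349 @ $9.35 = $3,263.15
Total COGS = $2,501.40 + $5,796.20 + $3,263.15 = $11,560.75
Ending inventory: 241 @ $6.40 + 23 @ $9.35 = $1,757.45

COGS = $11,560.75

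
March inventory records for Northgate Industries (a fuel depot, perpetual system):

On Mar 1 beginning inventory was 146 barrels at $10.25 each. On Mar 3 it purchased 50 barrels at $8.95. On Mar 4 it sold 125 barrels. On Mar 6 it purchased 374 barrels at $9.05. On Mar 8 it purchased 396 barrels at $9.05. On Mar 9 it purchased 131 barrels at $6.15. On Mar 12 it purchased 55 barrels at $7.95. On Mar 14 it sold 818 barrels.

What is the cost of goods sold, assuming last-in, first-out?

Mar 4, 125 sold [LIFO — newest first]: 50 @ $8.95 + 75 @ $10.25 = $1,216.25
Mar 14, 818 sold [LIFO — newest first]: 55 @ $7.95 + 131 @ $6.15 + 396 @ $9.05 + 236 @ $9.05 = $6,962.50
Total COGS = $1,216.25 + $6,962.50 = $8,178.75
Ending inventory: 71 @ $10.25 + 138 @ $9.05 = $1,976.65

COGS = $8,178.75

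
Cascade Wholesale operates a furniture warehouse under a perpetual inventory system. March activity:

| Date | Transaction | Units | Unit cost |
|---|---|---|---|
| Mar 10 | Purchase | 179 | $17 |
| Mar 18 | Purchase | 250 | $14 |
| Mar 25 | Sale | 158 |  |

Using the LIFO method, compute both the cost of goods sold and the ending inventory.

Mar 25, 158 sold [LIFO — newest first]: 158 @ $14 = $2,212
Ending inventory: 179 @ $17 + 92 @ $14 = $4,331
Check: goods available $6,543 = COGS $2,212 + ending $4,331

COGS = $2,212; ending inventory = $4,331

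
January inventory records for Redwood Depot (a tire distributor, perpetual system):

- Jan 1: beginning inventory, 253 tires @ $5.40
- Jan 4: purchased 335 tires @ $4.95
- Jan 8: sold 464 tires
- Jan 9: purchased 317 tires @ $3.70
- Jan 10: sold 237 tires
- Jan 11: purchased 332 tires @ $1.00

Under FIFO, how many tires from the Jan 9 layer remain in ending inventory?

204

Jan 8, 464 sold [FIFO — oldest first]: 253 @ $5.40 + 211 @ $4.95 = $2,410.65
Jan 10, 237 sold [FIFO — oldest first]: 124 @ $4.95 + 113 @ $3.70 = $1,031.90
Total COGS = $2,410.65 + $1,031.90 = $3,442.55
Ending inventory: 204 @ $3.70 + 332 @ $1.00 = $1,086.80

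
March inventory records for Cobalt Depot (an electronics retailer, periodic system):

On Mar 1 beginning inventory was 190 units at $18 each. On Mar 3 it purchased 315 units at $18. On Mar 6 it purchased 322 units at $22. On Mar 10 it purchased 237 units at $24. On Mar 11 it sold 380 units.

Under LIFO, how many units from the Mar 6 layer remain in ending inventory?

Mar 11, 380 sold [LIFO — newest first]: 237 @ $24 + 143 @ $22 = $8,834
Ending inventory: 190 @ $18 + 315 @ $18 + 179 @ $22 = $13,028
Check: goods available $21,862 = COGS $8,834 + ending $13,028

179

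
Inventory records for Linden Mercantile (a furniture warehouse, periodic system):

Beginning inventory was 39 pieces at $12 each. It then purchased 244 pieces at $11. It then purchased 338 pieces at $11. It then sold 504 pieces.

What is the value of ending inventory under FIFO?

Sale 1 (504) [FIFO — oldest first]: 39 @ $12 + 244 @ $11 + 221 @ $11 = $5,583
Ending inventory: 117 @ $11 = $1,287

Ending inventory = $1,287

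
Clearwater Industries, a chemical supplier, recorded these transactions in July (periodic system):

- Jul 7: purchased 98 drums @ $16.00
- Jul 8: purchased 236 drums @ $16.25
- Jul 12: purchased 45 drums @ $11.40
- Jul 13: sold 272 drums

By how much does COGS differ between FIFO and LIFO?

$193.75

FIFO COGS: 98 @ $16.00 + 174 @ $16.25 = $4,395.50
LIFO COGS: 45 @ $11.40 + 227 @ $16.25 = $4,201.75
Difference = |$4,395.50 − $4,201.75| = $193.75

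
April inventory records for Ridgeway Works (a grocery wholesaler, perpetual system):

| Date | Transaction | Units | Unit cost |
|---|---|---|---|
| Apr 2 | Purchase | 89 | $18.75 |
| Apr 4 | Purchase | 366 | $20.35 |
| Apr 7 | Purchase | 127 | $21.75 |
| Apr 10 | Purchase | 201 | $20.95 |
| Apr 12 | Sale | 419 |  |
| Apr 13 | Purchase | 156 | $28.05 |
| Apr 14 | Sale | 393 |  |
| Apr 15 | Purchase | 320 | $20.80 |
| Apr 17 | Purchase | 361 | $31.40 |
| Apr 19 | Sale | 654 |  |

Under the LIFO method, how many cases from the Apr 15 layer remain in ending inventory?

27

Apr 12, 419 sold [LIFO — newest first]: 201 @ $20.95 + 127 @ $21.75 + 91 @ $20.35 = $8,825.05
Apr 14, 393 sold [LIFO — newest first]: 156 @ $28.05 + 237 @ $20.35 = $9,198.75
Apr 19, 654 sold [LIFO — newest first]: 361 @ $31.40 + 293 @ $20.80 = $17,429.80
Total COGS = $8,825.05 + $9,198.75 + $17,429.80 = $35,453.60
Ending inventory: 89 @ $18.75 + 38 @ $20.35 + 27 @ $20.80 = $3,003.65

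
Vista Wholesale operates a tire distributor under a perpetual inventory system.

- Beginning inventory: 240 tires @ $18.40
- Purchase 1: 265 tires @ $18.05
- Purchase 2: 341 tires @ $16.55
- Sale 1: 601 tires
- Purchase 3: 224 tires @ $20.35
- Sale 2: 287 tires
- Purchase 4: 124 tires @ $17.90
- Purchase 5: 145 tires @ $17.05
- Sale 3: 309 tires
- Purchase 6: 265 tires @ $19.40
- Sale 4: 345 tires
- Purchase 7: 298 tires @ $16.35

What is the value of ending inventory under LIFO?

Sale 1 (601) [LIFO — newest first]: 341 @ $16.55 + 260 @ $18.05 = $10,336.55
Sale 2 (287) [LIFO — newest first]: 224 @ $20.35 + 5 @ $18.05 + 58 @ $18.40 = $5,715.85
Sale 3 (309) [LIFO — newest first]: 145 @ $17.05 + 124 @ $17.90 + 40 @ $18.40 = $5,427.85
Sale 4 (345) [LIFO — newest first]: 265 @ $19.40 + 80 @ $18.40 = $6,613.00
Total COGS = $10,336.55 + $5,715.85 + $5,427.85 + $6,613.00 = $28,093.25
Ending inventory: 62 @ $18.40 + 298 @ $16.35 = $6,013.10

Ending inventory = $6,013.10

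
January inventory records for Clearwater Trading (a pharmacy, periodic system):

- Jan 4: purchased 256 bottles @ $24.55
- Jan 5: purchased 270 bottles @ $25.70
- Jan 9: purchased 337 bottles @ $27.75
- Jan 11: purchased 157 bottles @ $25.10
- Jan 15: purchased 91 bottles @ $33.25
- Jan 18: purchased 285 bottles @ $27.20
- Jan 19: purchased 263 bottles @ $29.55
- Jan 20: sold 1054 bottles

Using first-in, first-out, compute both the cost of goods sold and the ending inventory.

COGS = $27,646.75; ending inventory = $17,418.90

Jan 20, 1054 sold [FIFO — oldest first]: 256 @ $24.55 + 270 @ $25.70 + 337 @ $27.75 + 157 @ $25.10 + 34 @ $33.25 = $27,646.75
Ending inventory: 57 @ $33.25 + 285 @ $27.20 + 263 @ $29.55 = $17,418.90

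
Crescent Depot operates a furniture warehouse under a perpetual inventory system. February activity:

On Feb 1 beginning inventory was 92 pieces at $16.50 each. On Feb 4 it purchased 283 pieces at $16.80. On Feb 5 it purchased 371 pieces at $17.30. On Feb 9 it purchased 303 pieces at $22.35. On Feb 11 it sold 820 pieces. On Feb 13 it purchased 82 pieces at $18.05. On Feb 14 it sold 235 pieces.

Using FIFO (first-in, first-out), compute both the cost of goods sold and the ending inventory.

COGS = $19,571.05; ending inventory = $1,371.80

Feb 11, 820 sold [FIFO — oldest first]: 92 @ $16.50 + 283 @ $16.80 + 371 @ $17.30 + 74 @ $22.35 = $14,344.60
Feb 14, 235 sold [FIFO — oldest first]: 229 @ $22.35 + 6 @ $18.05 = $5,226.45
Total COGS = $14,344.60 + $5,226.45 = $19,571.05
Ending inventory: 76 @ $18.05 = $1,371.80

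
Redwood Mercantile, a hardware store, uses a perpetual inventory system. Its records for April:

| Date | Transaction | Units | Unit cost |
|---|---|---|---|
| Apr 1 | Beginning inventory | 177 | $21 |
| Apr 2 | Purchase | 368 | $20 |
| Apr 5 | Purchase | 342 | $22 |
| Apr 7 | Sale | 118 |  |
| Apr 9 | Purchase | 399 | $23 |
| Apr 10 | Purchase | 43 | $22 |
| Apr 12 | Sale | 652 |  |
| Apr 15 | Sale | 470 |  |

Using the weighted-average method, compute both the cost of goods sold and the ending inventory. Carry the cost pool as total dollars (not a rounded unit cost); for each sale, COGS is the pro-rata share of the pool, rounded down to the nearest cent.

After Apr 1: 177 on hand, pool $3,717.00 (≈ $21.0000 each)
After Apr 2: 545 on hand, pool $11,077.00 (≈ $20.3248 each)
After Apr 5: 887 on hand, pool $18,601.00 (≈ $20.9707 each)
Apr 7, sell 118: 118/887 × $18,601.00 → $2,474.54
After Apr 9: 1168 on hand, pool $25,303.46 (≈ $21.6639 each)
After Apr 10: 1211 on hand, pool $26,249.46 (≈ $21.6759 each)
Apr 12, sell 652: 652/1211 × $26,249.46 → $14,132.65
Apr 15, sell 470: 470/559 × $12,116.81 → $10,187.65
Total COGS = $2,474.54 + $14,132.65 + $10,187.65 = $26,794.84
Ending inventory (cost pool remaining) = $1,929.16

COGS = $26,794.84; ending inventory = $1,929.16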